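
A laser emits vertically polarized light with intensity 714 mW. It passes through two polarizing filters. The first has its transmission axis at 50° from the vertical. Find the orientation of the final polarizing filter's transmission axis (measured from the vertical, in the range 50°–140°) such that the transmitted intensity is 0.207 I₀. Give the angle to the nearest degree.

By Malus's law, I₁ = I₀ cos²(50° − 0°) = I₀ cos²(50°) = 0.4132 I₀.
Need I₂/I₀ = 0.207, so cos²(θ − 50°) = 0.207 / 0.4132 = 0.501.
θ − 50° = arccos(√0.501) = 44.9°, giving θ ≈ 50 + 44.9 = 94.9°.

θ ≈ 95°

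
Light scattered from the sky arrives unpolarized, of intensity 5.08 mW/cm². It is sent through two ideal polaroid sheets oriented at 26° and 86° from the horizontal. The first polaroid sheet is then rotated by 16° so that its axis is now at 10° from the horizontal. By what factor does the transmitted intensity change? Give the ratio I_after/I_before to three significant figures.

Before rotation:
Unpolarized light through the first polarizer → I₁ = ½ I₀, now polarized at 26°.
I₂ = I₁ cos²(86° − 26°) = 0.5 I₀ · cos²(60°) = 0.125 I₀.
After rotation:
Unpolarized light through the first polarizer → I₁ = ½ I₀, now polarized at 10°.
I₂ = I₁ cos²(86° − 10°) = 0.5 I₀ · cos²(76°) = 0.02926 I₀.
Ratio = 0.02926 / 0.125 = 0.2341.

I_new/I_old ≈ 0.234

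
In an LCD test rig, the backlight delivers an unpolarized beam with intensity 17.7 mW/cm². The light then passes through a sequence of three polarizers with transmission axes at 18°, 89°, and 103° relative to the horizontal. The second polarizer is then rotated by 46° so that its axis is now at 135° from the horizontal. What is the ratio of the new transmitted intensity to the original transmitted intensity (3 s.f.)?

Before rotation:
Unpolarized light through the first polarizer → I₁ = ½ I₀, now polarized at 18°.
I₂ = I₁ cos²(89° − 18°) = 0.5 I₀ · cos²(71°) = 0.053 I₀.
I₃ = I₂ cos²(103° − 89°) = 0.053 I₀ · cos²(14°) = 0.0499 I₀.
After rotation:
Unpolarized light through the first polarizer → I₁ = ½ I₀, now polarized at 18°.
Angle between axes 1 and 2: 63°. I₂ = 0.5 I₀ · cos²(63°) = 0.1031 I₀.
I₃ = I₂ cos²(103° − 135°) = 0.1031 I₀ · cos²(32°) = 0.07411 I₀.
Ratio = 0.07411 / 0.0499 = 1.485.

I_new/I_old ≈ 1.49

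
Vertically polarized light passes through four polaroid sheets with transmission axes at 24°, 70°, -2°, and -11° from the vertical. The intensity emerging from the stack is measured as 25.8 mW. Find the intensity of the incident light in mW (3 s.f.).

By Malus's law, I₁ = I₀ cos²(24° − 0°) = I₀ cos²(24°) = 0.8346 I₀.
I₂ = I₁ cos²(70° − 24°) = 0.8346 I₀ · cos²(46°) = 0.4027 I₀.
I₃ = I₂ cos²(-2° − 70°) = 0.4027 I₀ · cos²(72°) = 0.03846 I₀.
I₄ = I₃ cos²(-11° + 2°) = 0.03846 I₀ · cos²(9°) = 0.03752 I₀.
So 25.8 mW = 0.03752 I₀, giving I₀ = 25.8/0.03752 = 687.7 mW.

I₀ ≈ 688 mW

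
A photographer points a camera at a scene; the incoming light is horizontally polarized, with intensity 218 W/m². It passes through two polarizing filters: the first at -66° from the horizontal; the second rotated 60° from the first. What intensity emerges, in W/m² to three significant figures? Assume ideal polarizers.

I₁ = 218 W/m² · cos²(66°) = 36.06 W/m².
I₂ = I₁ · cos²(60°) = 36.06 · 0.25 = 9.016 W/m².

I ≈ 9.02 W/m²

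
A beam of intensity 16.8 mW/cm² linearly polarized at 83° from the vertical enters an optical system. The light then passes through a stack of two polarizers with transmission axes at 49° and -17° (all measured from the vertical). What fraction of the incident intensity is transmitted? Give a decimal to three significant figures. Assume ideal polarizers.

By Malus's law, I₁ = 16.8 mW/cm² · cos²(34°) = 11.55 mW/cm².
I₂ = I₁ · cos²(66°) = 11.55 · 0.1654 = 1.91 mW/cm².
Transmitted fraction = 0.1137.

I/I₀ ≈ 0.114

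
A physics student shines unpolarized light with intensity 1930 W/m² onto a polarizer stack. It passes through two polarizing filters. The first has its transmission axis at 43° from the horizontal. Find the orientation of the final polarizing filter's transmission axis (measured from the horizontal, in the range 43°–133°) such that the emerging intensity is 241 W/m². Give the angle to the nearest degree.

θ ≈ 103°

Unpolarized light through the first polarizer → I₁ = ½ I₀, now polarized at 43°.
Target fraction: 241 / 1930 W/m² = 0.1249 of I₀.
Need I₂/I₀ = 0.1249, so cos²(θ − 43°) = 0.1249 / 0.5 = 0.2497.
θ − 43° = arccos(√0.2497) = 60.0°, giving θ ≈ 43 + 60.0 = 103.0°.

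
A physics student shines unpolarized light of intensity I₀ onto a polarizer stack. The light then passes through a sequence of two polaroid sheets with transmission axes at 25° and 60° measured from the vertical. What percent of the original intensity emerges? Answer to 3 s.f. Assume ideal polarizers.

Unpolarized light through the first polarizer → I₁ = ½ I₀, now polarized at 25°.
I₂ = I₁ cos²(60° − 25°) = 0.5 I₀ · cos²(35°) = 0.3355 I₀.
That is 33.55% of the incident intensity.

≈ 33.6%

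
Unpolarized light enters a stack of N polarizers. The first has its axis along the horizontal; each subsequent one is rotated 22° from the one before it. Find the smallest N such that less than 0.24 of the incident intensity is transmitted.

First polarizer halves the unpolarized light: factor 1/2.
Each further stage multiplies by cos²(22°) = 0.8597.
After N polarizers: T = 0.5·0.8597^(N−1). Require T < 0.24 ⇒ N−1 > ln(0.24/0.5)/ln(0.8597) = 4.85, so N−1 ≥ 5 and N = 6.
Check: N=6 gives T = 0.2348 < 0.24; N=5 gives T = 0.2731.

N = 6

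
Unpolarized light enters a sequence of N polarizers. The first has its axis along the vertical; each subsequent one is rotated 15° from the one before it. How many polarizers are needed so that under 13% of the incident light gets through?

N = 21

First polarizer halves the unpolarized light: factor 1/2.
Each further stage multiplies by cos²(15°) = 0.933.
After N polarizers: T = 0.5·0.933^(N−1). Require T < 0.13 ⇒ N−1 > ln(0.13/0.5)/ln(0.933) = 19.43, so N−1 ≥ 20 and N = 21.
Check: N=21 gives T = 0.1249 < 0.13; N=20 gives T = 0.1339.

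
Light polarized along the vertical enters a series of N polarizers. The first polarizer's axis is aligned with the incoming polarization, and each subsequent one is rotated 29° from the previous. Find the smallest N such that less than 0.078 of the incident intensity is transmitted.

First polarizer is aligned with the polarization: full transmission.
Each further stage multiplies by cos²(29°) = 0.765.
After N polarizers: T = 0.765^(N−1). Require T < 0.078 ⇒ N−1 > ln(0.078)/ln(0.765) = 9.52, so N−1 ≥ 10 and N = 11.
Check: N=11 gives T = 0.06861 < 0.078; N=10 gives T = 0.08969.

N = 11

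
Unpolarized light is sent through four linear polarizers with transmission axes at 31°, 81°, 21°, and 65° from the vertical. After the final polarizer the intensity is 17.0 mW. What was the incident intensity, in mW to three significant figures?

I₀ ≈ 636 mW

Unpolarized light through the first polarizer → I₁ = ½ I₀, now polarized at 31°.
I₂ = I₁ cos²(81° − 31°) = 0.5 I₀ · cos²(50°) = 0.2066 I₀.
I₃ = I₂ cos²(21° − 81°) = 0.2066 I₀ · cos²(60°) = 0.05165 I₀.
I₄ = I₃ cos²(65° − 21°) = 0.05165 I₀ · cos²(44°) = 0.02672 I₀.
So 17.0 mW = 0.02672 I₀, giving I₀ = 17.0/0.02672 = 636.1 mW.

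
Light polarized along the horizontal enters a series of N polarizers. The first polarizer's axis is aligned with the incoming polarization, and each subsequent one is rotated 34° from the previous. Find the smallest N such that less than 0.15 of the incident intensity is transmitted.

First polarizer is aligned with the polarization: full transmission.
Each further stage multiplies by cos²(34°) = 0.6873.
After N polarizers: T = 0.6873^(N−1). Require T < 0.15 ⇒ N−1 > ln(0.15)/ln(0.6873) = 5.06, so N−1 ≥ 6 and N = 7.
Check: N=7 gives T = 0.1054 < 0.15; N=6 gives T = 0.1534.

N = 7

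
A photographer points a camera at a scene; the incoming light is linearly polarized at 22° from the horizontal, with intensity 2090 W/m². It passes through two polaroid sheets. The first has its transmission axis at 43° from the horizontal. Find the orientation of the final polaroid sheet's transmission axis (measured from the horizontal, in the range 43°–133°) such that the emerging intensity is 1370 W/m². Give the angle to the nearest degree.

By Malus's law, I₁ = I₀ cos²(43° − 22°) = I₀ cos²(21°) = 0.8716 I₀.
Target fraction: 1370 / 2090 W/m² = 0.6555 of I₀.
Need I₂/I₀ = 0.6555, so cos²(θ − 43°) = 0.6555 / 0.8716 = 0.7521.
θ − 43° = arccos(√0.7521) = 29.9°, giving θ ≈ 43 + 29.9 = 72.9°.

θ ≈ 73°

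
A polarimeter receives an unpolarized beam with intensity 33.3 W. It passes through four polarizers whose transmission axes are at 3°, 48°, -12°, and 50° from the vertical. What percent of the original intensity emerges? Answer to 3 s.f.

Unpolarized light through the first polarizer → I₁ = 33.3 W/2 = 16.65 W, polarized at 3°.
I₂ = I₁ · cos²(45°) = 16.65 · 0.5 = 8.325 W.
I₃ = I₂ · cos²(60°) = 8.325 · 0.25 = 2.081 W.
I₄ = I₃ · cos²(62°) = 2.081 · 0.2204 = 0.4587 W.
That is 1.378% of the incident intensity.

≈ 1.38%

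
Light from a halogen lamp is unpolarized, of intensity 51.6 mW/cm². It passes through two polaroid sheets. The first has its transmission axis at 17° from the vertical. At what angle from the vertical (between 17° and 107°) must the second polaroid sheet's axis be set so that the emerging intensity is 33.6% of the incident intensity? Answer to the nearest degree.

θ ≈ 52°

Unpolarized light through the first polarizer → I₁ = ½ I₀, now polarized at 17°.
Need I₂/I₀ = 0.336, so cos²(θ − 17°) = 0.336 / 0.5 = 0.672.
θ − 17° = arccos(√0.672) = 34.9°, giving θ ≈ 17 + 34.9 = 51.9°.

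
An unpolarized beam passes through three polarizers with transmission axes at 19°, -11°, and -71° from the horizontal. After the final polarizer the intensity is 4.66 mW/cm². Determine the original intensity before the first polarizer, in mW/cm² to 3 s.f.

I₀ ≈ 49.7 mW/cm²

Unpolarized light through the first polarizer → I₁ = ½ I₀, now polarized at 19°.
I₂ = I₁ cos²(-11° − 19°) = 0.5 I₀ · cos²(30°) = 0.375 I₀.
I₃ = I₂ cos²(-71° + 11°) = 0.375 I₀ · cos²(60°) = 0.09375 I₀.
So 4.66 mW/cm² = 0.09375 I₀, giving I₀ = 4.66/0.09375 = 49.71 mW/cm².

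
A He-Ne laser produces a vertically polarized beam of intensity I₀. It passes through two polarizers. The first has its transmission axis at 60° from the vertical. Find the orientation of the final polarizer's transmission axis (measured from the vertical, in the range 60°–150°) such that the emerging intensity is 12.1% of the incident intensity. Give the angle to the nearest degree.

θ ≈ 106°

I₁ = I₀ cos²(60° − 0°) = I₀ cos²(60°) = 0.25 I₀.
Need I₂/I₀ = 0.121, so cos²(θ − 60°) = 0.121 / 0.25 = 0.484.
θ − 60° = arccos(√0.484) = 45.9°, giving θ ≈ 60 + 45.9 = 105.9°.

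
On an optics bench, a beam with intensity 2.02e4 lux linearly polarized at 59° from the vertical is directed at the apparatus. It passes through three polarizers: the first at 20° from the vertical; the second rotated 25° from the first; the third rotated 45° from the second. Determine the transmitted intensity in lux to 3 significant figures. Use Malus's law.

By Malus's law, I₁ = 2.02e4 lux · cos²(39°) = 1.22e+04 lux.
I₂ = I₁ · cos²(25°) = 1.22e+04 · 0.8214 = 1.002e+04 lux.
I₃ = I₂ · cos²(45°) = 1.002e+04 · 0.5 = 5010 lux.

I ≈ 5010 lux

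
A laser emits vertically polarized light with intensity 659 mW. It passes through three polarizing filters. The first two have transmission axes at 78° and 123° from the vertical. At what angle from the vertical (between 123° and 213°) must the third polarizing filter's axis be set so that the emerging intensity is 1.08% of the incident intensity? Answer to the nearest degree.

θ ≈ 168°

I₁ = I₀ cos²(78° − 0°) = I₀ cos²(78°) = 0.04323 I₀.
I₂ = I₁ cos²(123° − 78°) = 0.04323 I₀ · cos²(45°) = 0.02161 I₀.
Need I₃/I₀ = 0.0108, so cos²(θ − 123°) = 0.0108 / 0.02161 = 0.4997.
θ − 123° = arccos(√0.4997) = 45.0°, giving θ ≈ 123 + 45.0 = 168.0°.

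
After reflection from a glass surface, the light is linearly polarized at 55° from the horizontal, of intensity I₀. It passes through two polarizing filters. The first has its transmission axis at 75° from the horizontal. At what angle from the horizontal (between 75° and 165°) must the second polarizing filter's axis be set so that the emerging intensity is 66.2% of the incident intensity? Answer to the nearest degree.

θ ≈ 105°

By Malus's law, I₁ = I₀ cos²(75° − 55°) = I₀ cos²(20°) = 0.883 I₀.
Need I₂/I₀ = 0.662, so cos²(θ − 75°) = 0.662 / 0.883 = 0.7497.
θ − 75° = arccos(√0.7497) = 30.0°, giving θ ≈ 75 + 30.0 = 105.0°.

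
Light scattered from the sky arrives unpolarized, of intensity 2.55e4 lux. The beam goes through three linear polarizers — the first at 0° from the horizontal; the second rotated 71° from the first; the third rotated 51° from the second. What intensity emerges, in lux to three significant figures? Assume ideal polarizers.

Unpolarized light through the first polarizer → I₁ = 2.55e4 lux/2 = 1.275e+04 lux, polarized at 0°.
I₂ = I₁ · cos²(71°) = 1.275e+04 · 0.106 = 1351 lux.
I₃ = I₂ · cos²(51°) = 1351 · 0.396 = 535.2 lux.

I ≈ 535 lux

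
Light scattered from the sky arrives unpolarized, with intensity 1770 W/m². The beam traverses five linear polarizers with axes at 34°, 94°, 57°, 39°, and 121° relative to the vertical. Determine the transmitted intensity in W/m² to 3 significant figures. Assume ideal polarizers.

Unpolarized light through the first polarizer → I₁ = 1770 W/m²/2 = 885 W/m², polarized at 34°.
I₂ = I₁ · cos²(60°) = 885 · 0.25 = 221.3 W/m².
I₃ = I₂ · cos²(37°) = 221.3 · 0.6378 = 141.1 W/m².
I₄ = I₃ · cos²(18°) = 141.1 · 0.9045 = 127.6 W/m².
I₅ = I₄ · cos²(82°) = 127.6 · 0.01937 = 2.472 W/m².

I ≈ 2.47 W/m²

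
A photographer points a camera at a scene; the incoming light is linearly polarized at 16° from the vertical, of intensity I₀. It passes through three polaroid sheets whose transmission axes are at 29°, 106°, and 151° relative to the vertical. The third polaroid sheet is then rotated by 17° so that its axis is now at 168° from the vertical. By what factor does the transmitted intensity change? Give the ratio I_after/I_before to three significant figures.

I_new/I_old ≈ 0.441

Before rotation:
By Malus's law, I₁ = I₀ cos²(29° − 16°) = I₀ cos²(13°) = 0.9494 I₀.
I₂ = I₁ cos²(106° − 29°) = 0.9494 I₀ · cos²(77°) = 0.04804 I₀.
I₃ = I₂ cos²(151° − 106°) = 0.04804 I₀ · cos²(45°) = 0.02402 I₀.
After rotation:
I₁ = I₀ cos²(29° − 16°) = I₀ cos²(13°) = 0.9494 I₀.
I₂ = I₁ cos²(106° − 29°) = 0.9494 I₀ · cos²(77°) = 0.04804 I₀.
I₃ = I₂ cos²(168° − 106°) = 0.04804 I₀ · cos²(62°) = 0.01059 I₀.
Ratio = 0.01059 / 0.02402 = 0.4408.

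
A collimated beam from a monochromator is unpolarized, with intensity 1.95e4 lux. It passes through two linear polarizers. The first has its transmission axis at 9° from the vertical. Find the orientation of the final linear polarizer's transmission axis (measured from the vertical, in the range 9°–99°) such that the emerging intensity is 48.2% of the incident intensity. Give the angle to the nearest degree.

Unpolarized light through the first polarizer → I₁ = ½ I₀, now polarized at 9°.
Need I₂/I₀ = 0.482, so cos²(θ − 9°) = 0.482 / 0.5 = 0.964.
θ − 9° = arccos(√0.964) = 10.9°, giving θ ≈ 9 + 10.9 = 19.9°.

θ ≈ 20°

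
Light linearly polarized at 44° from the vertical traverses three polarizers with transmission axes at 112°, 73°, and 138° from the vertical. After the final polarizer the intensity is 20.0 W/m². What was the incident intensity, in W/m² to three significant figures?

I₀ ≈ 1320 W/m²

I₁ = I₀ cos²(112° − 44°) = I₀ cos²(68°) = 0.1403 I₀.
I₂ = I₁ cos²(73° − 112°) = 0.1403 I₀ · cos²(39°) = 0.08475 I₀.
I₃ = I₂ cos²(138° − 73°) = 0.08475 I₀ · cos²(65°) = 0.01514 I₀.
So 20.0 W/m² = 0.01514 I₀, giving I₀ = 20.0/0.01514 = 1321 W/m².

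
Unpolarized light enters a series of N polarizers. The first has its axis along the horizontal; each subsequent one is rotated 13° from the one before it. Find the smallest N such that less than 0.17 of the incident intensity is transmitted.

First polarizer halves the unpolarized light: factor 1/2.
Each further stage multiplies by cos²(13°) = 0.9494.
After N polarizers: T = 0.5·0.9494^(N−1). Require T < 0.17 ⇒ N−1 > ln(0.17/0.5)/ln(0.9494) = 20.78, so N−1 ≥ 21 and N = 22.
Check: N=22 gives T = 0.168 < 0.17; N=21 gives T = 0.177.

N = 22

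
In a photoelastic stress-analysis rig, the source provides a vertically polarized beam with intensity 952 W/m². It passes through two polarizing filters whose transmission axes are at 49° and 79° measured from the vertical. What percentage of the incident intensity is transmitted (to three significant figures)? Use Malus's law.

≈ 32.3%

By Malus's law, I₁ = 952 W/m² · cos²(49°) = 409.8 W/m².
I₂ = I₁ · cos²(30°) = 409.8 · 0.75 = 307.3 W/m².
That is 32.28% of the incident intensity.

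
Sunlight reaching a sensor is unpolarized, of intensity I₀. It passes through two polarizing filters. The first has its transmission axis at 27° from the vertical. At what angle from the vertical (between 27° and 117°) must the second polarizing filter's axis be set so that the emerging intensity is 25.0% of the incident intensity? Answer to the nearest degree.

Unpolarized light through the first polarizer → I₁ = ½ I₀, now polarized at 27°.
Need I₂/I₀ = 0.25, so cos²(θ − 27°) = 0.25 / 0.5 = 0.5.
θ − 27° = arccos(√0.5) = 45.0°, giving θ ≈ 27 + 45.0 = 72.0°.

θ ≈ 72°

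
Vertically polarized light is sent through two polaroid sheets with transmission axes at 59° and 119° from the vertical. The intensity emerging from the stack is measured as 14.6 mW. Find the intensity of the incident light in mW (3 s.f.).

I₀ ≈ 220 mW

By Malus's law, I₁ = I₀ cos²(59° − 0°) = I₀ cos²(59°) = 0.2653 I₀.
I₂ = I₁ cos²(119° − 59°) = 0.2653 I₀ · cos²(60°) = 0.06632 I₀.
So 14.6 mW = 0.06632 I₀, giving I₀ = 14.6/0.06632 = 220.2 mW.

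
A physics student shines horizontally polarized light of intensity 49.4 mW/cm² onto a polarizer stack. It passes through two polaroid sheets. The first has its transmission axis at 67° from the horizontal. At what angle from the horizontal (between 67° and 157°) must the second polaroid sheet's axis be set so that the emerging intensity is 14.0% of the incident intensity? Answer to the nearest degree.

By Malus's law, I₁ = I₀ cos²(67° − 0°) = I₀ cos²(67°) = 0.1527 I₀.
Need I₂/I₀ = 0.14, so cos²(θ − 67°) = 0.14 / 0.1527 = 0.917.
θ − 67° = arccos(√0.917) = 16.7°, giving θ ≈ 67 + 16.7 = 83.7°.

θ ≈ 84°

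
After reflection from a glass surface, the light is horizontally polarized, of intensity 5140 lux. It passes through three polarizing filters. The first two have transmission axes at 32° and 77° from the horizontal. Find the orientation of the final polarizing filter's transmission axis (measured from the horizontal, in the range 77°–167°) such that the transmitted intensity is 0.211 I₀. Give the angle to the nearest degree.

θ ≈ 117°

I₁ = I₀ cos²(32° − 0°) = I₀ cos²(32°) = 0.7192 I₀.
I₂ = I₁ cos²(77° − 32°) = 0.7192 I₀ · cos²(45°) = 0.3596 I₀.
Need I₃/I₀ = 0.211, so cos²(θ − 77°) = 0.211 / 0.3596 = 0.5868.
θ − 77° = arccos(√0.5868) = 40.0°, giving θ ≈ 77 + 40.0 = 117.0°.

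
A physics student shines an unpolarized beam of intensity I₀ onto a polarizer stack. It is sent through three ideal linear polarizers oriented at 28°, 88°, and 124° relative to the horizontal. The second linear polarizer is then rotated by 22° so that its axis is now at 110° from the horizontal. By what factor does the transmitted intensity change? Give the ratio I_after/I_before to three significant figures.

Before rotation:
Unpolarized light through the first polarizer → I₁ = ½ I₀, now polarized at 28°.
I₂ = I₁ cos²(88° − 28°) = 0.5 I₀ · cos²(60°) = 0.125 I₀.
I₃ = I₂ cos²(124° − 88°) = 0.125 I₀ · cos²(36°) = 0.08181 I₀.
After rotation:
Unpolarized light through the first polarizer → I₁ = ½ I₀, now polarized at 28°.
I₂ = I₁ cos²(110° − 28°) = 0.5 I₀ · cos²(82°) = 0.009685 I₀.
I₃ = I₂ cos²(124° − 110°) = 0.009685 I₀ · cos²(14°) = 0.009118 I₀.
Ratio = 0.009118 / 0.08181 = 0.1114.

I_new/I_old ≈ 0.111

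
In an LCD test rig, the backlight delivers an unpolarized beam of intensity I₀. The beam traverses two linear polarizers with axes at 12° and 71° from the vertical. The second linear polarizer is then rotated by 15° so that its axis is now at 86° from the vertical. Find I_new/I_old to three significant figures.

Before rotation:
Unpolarized light through the first polarizer → I₁ = ½ I₀, now polarized at 12°.
I₂ = I₁ cos²(71° − 12°) = 0.5 I₀ · cos²(59°) = 0.1326 I₀.
After rotation:
Unpolarized light through the first polarizer → I₁ = ½ I₀, now polarized at 12°.
I₂ = I₁ cos²(86° − 12°) = 0.5 I₀ · cos²(74°) = 0.03799 I₀.
Ratio = 0.03799 / 0.1326 = 0.2864.

I_new/I_old ≈ 0.286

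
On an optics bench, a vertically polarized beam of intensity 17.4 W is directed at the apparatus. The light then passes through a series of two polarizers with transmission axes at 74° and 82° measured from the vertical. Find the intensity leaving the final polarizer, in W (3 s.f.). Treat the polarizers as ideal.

I ≈ 1.30 W

By Malus's law, I₁ = 17.4 W · cos²(74°) = 1.322 W.
I₂ = I₁ · cos²(8°) = 1.322 · 0.9806 = 1.296 W.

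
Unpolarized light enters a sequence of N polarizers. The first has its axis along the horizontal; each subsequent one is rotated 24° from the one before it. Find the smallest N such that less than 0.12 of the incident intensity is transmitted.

First polarizer halves the unpolarized light: factor 1/2.
Each further stage multiplies by cos²(24°) = 0.8346.
After N polarizers: T = 0.5·0.8346^(N−1). Require T < 0.12 ⇒ N−1 > ln(0.12/0.5)/ln(0.8346) = 7.89, so N−1 ≥ 8 and N = 9.
Check: N=9 gives T = 0.1177 < 0.12; N=8 gives T = 0.141.

N = 9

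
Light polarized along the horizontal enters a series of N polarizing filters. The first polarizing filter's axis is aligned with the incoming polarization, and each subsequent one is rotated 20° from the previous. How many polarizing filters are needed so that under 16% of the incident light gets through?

First polarizer is aligned with the polarization: full transmission.
Each further stage multiplies by cos²(20°) = 0.883.
After N polarizers: T = 0.883^(N−1). Require T < 0.16 ⇒ N−1 > ln(0.16)/ln(0.883) = 14.73, so N−1 ≥ 15 and N = 16.
Check: N=16 gives T = 0.1547 < 0.16; N=15 gives T = 0.1752.

N = 16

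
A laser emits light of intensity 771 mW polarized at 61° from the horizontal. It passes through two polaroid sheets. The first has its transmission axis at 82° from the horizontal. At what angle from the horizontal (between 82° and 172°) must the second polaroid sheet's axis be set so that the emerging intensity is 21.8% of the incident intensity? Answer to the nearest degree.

θ ≈ 142°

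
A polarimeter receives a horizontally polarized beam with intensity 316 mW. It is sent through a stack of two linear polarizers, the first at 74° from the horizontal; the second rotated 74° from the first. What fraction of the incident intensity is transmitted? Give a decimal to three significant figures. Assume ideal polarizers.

I/I₀ ≈ 0.00577

By Malus's law, I₁ = 316 mW · cos²(74°) = 24.01 mW.
I₂ = I₁ · cos²(74°) = 24.01 · 0.07598 = 1.824 mW.
Transmitted fraction = 0.005772.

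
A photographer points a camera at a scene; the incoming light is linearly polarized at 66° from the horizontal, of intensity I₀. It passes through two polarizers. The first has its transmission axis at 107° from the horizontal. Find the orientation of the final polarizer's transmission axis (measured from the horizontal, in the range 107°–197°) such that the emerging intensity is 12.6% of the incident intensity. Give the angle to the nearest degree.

θ ≈ 169°

I₁ = I₀ cos²(107° − 66°) = I₀ cos²(41°) = 0.5696 I₀.
Need I₂/I₀ = 0.126, so cos²(θ − 107°) = 0.126 / 0.5696 = 0.2212.
θ − 107° = arccos(√0.2212) = 61.9°, giving θ ≈ 107 + 61.9 = 168.9°.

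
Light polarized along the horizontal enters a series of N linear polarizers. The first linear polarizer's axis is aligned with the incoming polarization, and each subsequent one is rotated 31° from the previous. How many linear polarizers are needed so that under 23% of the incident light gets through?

First polarizer is aligned with the polarization: full transmission.
Each further stage multiplies by cos²(31°) = 0.7347.
After N polarizers: T = 0.7347^(N−1). Require T < 0.23 ⇒ N−1 > ln(0.23)/ln(0.7347) = 4.77, so N−1 ≥ 5 and N = 6.
Check: N=6 gives T = 0.2141 < 0.23; N=5 gives T = 0.2914.

N = 6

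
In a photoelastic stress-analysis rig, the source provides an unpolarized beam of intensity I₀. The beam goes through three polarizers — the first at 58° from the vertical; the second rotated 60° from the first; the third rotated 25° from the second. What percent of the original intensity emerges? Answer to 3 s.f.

Unpolarized light through the first polarizer → I₁ = ½ I₀, now polarized at 58°.
I₂ = I₁ cos²(60°) = 0.5 · 0.25 I₀ = 0.125 I₀.
I₃ = I₂ cos²(25°) = 0.125 · 0.8214 I₀ = 0.1027 I₀.
That is 10.27% of the incident intensity.

≈ 10.3%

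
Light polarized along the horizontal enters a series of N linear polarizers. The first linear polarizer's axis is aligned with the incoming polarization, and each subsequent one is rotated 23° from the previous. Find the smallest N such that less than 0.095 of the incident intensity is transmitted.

N = 16

First polarizer is aligned with the polarization: full transmission.
Each further stage multiplies by cos²(23°) = 0.8473.
After N polarizers: T = 0.8473^(N−1). Require T < 0.095 ⇒ N−1 > ln(0.095)/ln(0.8473) = 14.21, so N−1 ≥ 15 and N = 16.
Check: N=16 gives T = 0.08333 < 0.095; N=15 gives T = 0.09834.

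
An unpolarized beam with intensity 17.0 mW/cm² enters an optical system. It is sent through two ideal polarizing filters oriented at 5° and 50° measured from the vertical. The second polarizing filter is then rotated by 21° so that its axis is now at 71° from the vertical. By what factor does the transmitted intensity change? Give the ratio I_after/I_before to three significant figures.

Before rotation:
Unpolarized light through the first polarizer → I₁ = ½ I₀, now polarized at 5°.
I₂ = I₁ cos²(50° − 5°) = 0.5 I₀ · cos²(45°) = 0.25 I₀.
After rotation:
Unpolarized light through the first polarizer → I₁ = ½ I₀, now polarized at 5°.
I₂ = I₁ cos²(71° − 5°) = 0.5 I₀ · cos²(66°) = 0.08272 I₀.
Ratio = 0.08272 / 0.25 = 0.3309.

I_new/I_old ≈ 0.331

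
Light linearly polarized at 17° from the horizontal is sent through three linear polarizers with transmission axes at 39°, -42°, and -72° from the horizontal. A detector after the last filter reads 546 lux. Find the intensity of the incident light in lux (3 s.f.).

By Malus's law, I₁ = I₀ cos²(39° − 17°) = I₀ cos²(22°) = 0.8597 I₀.
I₂ = I₁ cos²(-42° − 39°) = 0.8597 I₀ · cos²(81°) = 0.02104 I₀.
I₃ = I₂ cos²(-72° + 42°) = 0.02104 I₀ · cos²(30°) = 0.01578 I₀.
So 546 lux = 0.01578 I₀, giving I₀ = 546/0.01578 = 3.46e+04 lux.

I₀ ≈ 3.46e4 lux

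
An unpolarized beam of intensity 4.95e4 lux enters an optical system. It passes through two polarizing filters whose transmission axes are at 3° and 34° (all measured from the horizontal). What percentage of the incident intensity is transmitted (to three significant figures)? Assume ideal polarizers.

≈ 36.7%

Unpolarized light through the first polarizer → I₁ = 4.95e4 lux/2 = 2.475e+04 lux, polarized at 3°.
I₂ = I₁ · cos²(31°) = 2.475e+04 · 0.7347 = 1.818e+04 lux.
That is 36.74% of the incident intensity.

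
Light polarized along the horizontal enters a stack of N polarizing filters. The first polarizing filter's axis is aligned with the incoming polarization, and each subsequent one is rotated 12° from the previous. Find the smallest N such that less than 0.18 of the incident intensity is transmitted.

N = 40

First polarizer is aligned with the polarization: full transmission.
Each further stage multiplies by cos²(12°) = 0.9568.
After N polarizers: T = 0.9568^(N−1). Require T < 0.18 ⇒ N−1 > ln(0.18)/ln(0.9568) = 38.81, so N−1 ≥ 39 and N = 40.
Check: N=40 gives T = 0.1785 < 0.18; N=39 gives T = 0.1865.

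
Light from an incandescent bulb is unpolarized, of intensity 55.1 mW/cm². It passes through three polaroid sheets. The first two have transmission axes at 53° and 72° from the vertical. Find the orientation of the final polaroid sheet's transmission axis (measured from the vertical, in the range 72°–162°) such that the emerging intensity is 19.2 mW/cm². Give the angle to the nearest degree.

θ ≈ 100°

Unpolarized light through the first polarizer → I₁ = ½ I₀, now polarized at 53°.
I₂ = I₁ cos²(72° − 53°) = 0.5 I₀ · cos²(19°) = 0.447 I₀.
Target fraction: 19.2 / 55.1 mW/cm² = 0.3485 of I₀.
Need I₃/I₀ = 0.3485, so cos²(θ − 72°) = 0.3485 / 0.447 = 0.7795.
θ − 72° = arccos(√0.7795) = 28.0°, giving θ ≈ 72 + 28.0 = 100.0°.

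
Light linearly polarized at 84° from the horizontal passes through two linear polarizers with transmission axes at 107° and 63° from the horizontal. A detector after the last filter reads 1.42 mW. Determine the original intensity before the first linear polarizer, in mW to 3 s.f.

I₁ = I₀ cos²(107° − 84°) = I₀ cos²(23°) = 0.8473 I₀.
I₂ = I₁ cos²(63° − 107°) = 0.8473 I₀ · cos²(44°) = 0.4385 I₀.
So 1.42 mW = 0.4385 I₀, giving I₀ = 1.42/0.4385 = 3.239 mW.

I₀ ≈ 3.24 mW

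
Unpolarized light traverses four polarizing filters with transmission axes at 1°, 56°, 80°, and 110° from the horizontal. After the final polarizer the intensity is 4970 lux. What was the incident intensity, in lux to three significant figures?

Unpolarized light through the first polarizer → I₁ = ½ I₀, now polarized at 1°.
I₂ = I₁ cos²(56° − 1°) = 0.5 I₀ · cos²(55°) = 0.1645 I₀.
I₃ = I₂ cos²(80° − 56°) = 0.1645 I₀ · cos²(24°) = 0.1373 I₀.
I₄ = I₃ cos²(110° − 80°) = 0.1373 I₀ · cos²(30°) = 0.103 I₀.
So 4970 lux = 0.103 I₀, giving I₀ = 4970/0.103 = 4.827e+04 lux.

I₀ ≈ 4.83e4 lux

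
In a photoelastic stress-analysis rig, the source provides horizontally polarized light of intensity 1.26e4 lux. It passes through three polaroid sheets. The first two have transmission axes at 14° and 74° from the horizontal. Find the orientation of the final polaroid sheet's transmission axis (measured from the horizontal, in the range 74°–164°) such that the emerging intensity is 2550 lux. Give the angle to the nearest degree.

I₁ = I₀ cos²(14° − 0°) = I₀ cos²(14°) = 0.9415 I₀.
I₂ = I₁ cos²(74° − 14°) = 0.9415 I₀ · cos²(60°) = 0.2354 I₀.
Target fraction: 2550 / 1.26e4 lux = 0.2024 of I₀.
Need I₃/I₀ = 0.2024, so cos²(θ − 74°) = 0.2024 / 0.2354 = 0.8598.
θ − 74° = arccos(√0.8598) = 22.0°, giving θ ≈ 74 + 22.0 = 96.0°.

θ ≈ 96°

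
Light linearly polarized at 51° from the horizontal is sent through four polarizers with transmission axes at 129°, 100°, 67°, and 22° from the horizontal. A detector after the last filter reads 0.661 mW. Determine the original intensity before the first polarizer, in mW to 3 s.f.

I₀ ≈ 56.8 mW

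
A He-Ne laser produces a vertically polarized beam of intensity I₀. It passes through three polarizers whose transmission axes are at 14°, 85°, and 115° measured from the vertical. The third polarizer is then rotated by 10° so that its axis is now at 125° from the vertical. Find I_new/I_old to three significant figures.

I_new/I_old ≈ 0.782

Before rotation:
I₁ = I₀ cos²(14° − 0°) = I₀ cos²(14°) = 0.9415 I₀.
I₂ = I₁ cos²(85° − 14°) = 0.9415 I₀ · cos²(71°) = 0.09979 I₀.
I₃ = I₂ cos²(115° − 85°) = 0.09979 I₀ · cos²(30°) = 0.07484 I₀.
After rotation:
I₁ = I₀ cos²(14° − 0°) = I₀ cos²(14°) = 0.9415 I₀.
I₂ = I₁ cos²(85° − 14°) = 0.9415 I₀ · cos²(71°) = 0.09979 I₀.
I₃ = I₂ cos²(125° − 85°) = 0.09979 I₀ · cos²(40°) = 0.05856 I₀.
Ratio = 0.05856 / 0.07484 = 0.7824.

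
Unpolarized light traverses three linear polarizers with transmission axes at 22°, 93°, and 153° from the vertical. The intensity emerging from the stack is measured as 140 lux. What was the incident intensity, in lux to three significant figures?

I₀ ≈ 1.06e4 lux

Unpolarized light through the first polarizer → I₁ = ½ I₀, now polarized at 22°.
I₂ = I₁ cos²(93° − 22°) = 0.5 I₀ · cos²(71°) = 0.053 I₀.
I₃ = I₂ cos²(153° − 93°) = 0.053 I₀ · cos²(60°) = 0.01325 I₀.
So 140 lux = 0.01325 I₀, giving I₀ = 140/0.01325 = 1.057e+04 lux.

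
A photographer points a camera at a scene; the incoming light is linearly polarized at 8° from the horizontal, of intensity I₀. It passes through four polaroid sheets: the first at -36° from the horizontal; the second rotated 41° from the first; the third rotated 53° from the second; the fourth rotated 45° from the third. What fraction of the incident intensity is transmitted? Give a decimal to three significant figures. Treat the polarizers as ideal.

≈ 0.0534 I₀

I₁ = I₀ cos²(-36° − 8°) = I₀ cos²(44°) = 0.5174 I₀.
I₂ = I₁ cos²(41°) = 0.5174 · 0.5696 I₀ = 0.2947 I₀.
I₃ = I₂ cos²(53°) = 0.2947 · 0.3622 I₀ = 0.1067 I₀.
I₄ = I₃ cos²(45°) = 0.1067 · 0.5 I₀ = 0.05337 I₀.
Transmitted fraction = 0.05337.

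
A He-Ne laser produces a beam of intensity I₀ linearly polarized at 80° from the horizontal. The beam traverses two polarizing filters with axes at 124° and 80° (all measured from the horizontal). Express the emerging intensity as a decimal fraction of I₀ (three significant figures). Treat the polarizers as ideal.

By Malus's law, I₁ = I₀ cos²(124° − 80°) = I₀ cos²(44°) = 0.5174 I₀.
I₂ = I₁ cos²(80° − 124°) = 0.5174 I₀ · cos²(44°) = 0.2678 I₀.
Transmitted fraction = 0.2678.

≈ 0.268 I₀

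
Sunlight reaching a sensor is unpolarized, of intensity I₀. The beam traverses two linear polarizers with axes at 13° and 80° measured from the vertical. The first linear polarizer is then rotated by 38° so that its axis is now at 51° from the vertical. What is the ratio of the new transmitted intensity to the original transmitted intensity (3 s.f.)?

Before rotation:
Unpolarized light through the first polarizer → I₁ = ½ I₀, now polarized at 13°.
I₂ = I₁ cos²(80° − 13°) = 0.5 I₀ · cos²(67°) = 0.07634 I₀.
After rotation:
Unpolarized light through the first polarizer → I₁ = ½ I₀, now polarized at 51°.
I₂ = I₁ cos²(80° − 51°) = 0.5 I₀ · cos²(29°) = 0.3825 I₀.
Ratio = 0.3825 / 0.07634 = 5.011.

I_new/I_old ≈ 5.01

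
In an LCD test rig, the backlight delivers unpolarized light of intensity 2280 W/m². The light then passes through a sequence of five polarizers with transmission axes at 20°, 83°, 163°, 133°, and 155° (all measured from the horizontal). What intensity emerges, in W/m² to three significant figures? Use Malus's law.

I ≈ 4.57 W/m²

Unpolarized light through the first polarizer → I₁ = 2280 W/m²/2 = 1140 W/m², polarized at 20°.
I₂ = I₁ · cos²(63°) = 1140 · 0.2061 = 235 W/m².
I₃ = I₂ · cos²(80°) = 235 · 0.03015 = 7.085 W/m².
I₄ = I₃ · cos²(30°) = 7.085 · 0.75 = 5.314 W/m².
I₅ = I₄ · cos²(22°) = 5.314 · 0.8597 = 4.568 W/m².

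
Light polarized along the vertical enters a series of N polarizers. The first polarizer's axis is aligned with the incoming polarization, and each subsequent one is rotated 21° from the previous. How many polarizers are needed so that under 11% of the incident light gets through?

First polarizer is aligned with the polarization: full transmission.
Each further stage multiplies by cos²(21°) = 0.8716.
After N polarizers: T = 0.8716^(N−1). Require T < 0.11 ⇒ N−1 > ln(0.11)/ln(0.8716) = 16.06, so N−1 ≥ 17 and N = 18.
Check: N=18 gives T = 0.09664 < 0.11; N=17 gives T = 0.1109.

N = 18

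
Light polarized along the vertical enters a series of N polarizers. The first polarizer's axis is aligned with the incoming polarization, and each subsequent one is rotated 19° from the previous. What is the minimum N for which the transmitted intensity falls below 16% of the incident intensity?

N = 18

First polarizer is aligned with the polarization: full transmission.
Each further stage multiplies by cos²(19°) = 0.894.
After N polarizers: T = 0.894^(N−1). Require T < 0.16 ⇒ N−1 > ln(0.16)/ln(0.894) = 16.36, so N−1 ≥ 17 and N = 18.
Check: N=18 gives T = 0.1489 < 0.16; N=17 gives T = 0.1665.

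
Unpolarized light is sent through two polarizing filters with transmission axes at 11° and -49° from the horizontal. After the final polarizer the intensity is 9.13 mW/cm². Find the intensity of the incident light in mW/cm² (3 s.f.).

I₀ ≈ 73.0 mW/cm²

Unpolarized light through the first polarizer → I₁ = ½ I₀, now polarized at 11°.
I₂ = I₁ cos²(-49° − 11°) = 0.5 I₀ · cos²(60°) = 0.125 I₀.
So 9.13 mW/cm² = 0.125 I₀, giving I₀ = 9.13/0.125 = 73.04 mW/cm².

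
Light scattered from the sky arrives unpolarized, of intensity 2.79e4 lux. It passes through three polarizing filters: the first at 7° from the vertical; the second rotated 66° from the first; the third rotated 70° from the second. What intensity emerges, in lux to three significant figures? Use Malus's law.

I ≈ 270 lux

Unpolarized light through the first polarizer → I₁ = 2.79e4 lux/2 = 1.395e+04 lux, polarized at 7°.
I₂ = I₁ · cos²(66°) = 1.395e+04 · 0.1654 = 2308 lux.
I₃ = I₂ · cos²(70°) = 2308 · 0.117 = 270 lux.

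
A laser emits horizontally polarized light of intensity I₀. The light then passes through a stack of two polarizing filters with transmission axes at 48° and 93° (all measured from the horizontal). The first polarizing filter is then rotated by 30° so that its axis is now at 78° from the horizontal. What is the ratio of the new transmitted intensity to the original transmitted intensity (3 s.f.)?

I_new/I_old ≈ 0.180

Before rotation:
By Malus's law, I₁ = I₀ cos²(48° − 0°) = I₀ cos²(48°) = 0.4477 I₀.
I₂ = I₁ cos²(93° − 48°) = 0.4477 I₀ · cos²(45°) = 0.2239 I₀.
After rotation:
I₁ = I₀ cos²(78° − 0°) = I₀ cos²(78°) = 0.04323 I₀.
I₂ = I₁ cos²(93° − 78°) = 0.04323 I₀ · cos²(15°) = 0.04033 I₀.
Ratio = 0.04033 / 0.2239 = 0.1802.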